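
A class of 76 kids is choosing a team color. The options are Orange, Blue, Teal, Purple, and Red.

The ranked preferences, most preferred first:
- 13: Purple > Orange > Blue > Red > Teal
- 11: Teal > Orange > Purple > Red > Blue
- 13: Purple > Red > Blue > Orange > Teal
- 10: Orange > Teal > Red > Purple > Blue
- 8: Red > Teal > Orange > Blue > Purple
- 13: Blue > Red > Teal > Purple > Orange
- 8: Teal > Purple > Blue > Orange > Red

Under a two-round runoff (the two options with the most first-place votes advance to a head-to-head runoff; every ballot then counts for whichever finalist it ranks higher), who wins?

Round 1 first-place votes: Orange 10, Blue 13, Teal 19, Purple 26, Red 8. Purple and Teal advance.
Runoff: Purple is ranked above Teal on 26 ballots, Teal above Purple on 50.

Teal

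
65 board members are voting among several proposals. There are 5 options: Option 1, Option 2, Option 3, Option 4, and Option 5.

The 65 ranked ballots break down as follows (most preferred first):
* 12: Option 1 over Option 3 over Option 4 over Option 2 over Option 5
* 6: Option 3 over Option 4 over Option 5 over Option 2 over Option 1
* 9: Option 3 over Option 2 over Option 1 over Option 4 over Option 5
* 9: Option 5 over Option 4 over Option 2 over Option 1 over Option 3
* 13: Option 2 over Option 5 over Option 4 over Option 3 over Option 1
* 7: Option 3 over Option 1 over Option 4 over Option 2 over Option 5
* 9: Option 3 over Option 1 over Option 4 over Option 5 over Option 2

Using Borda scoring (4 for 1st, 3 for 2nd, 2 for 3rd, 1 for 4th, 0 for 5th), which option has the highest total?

Option 3

Option 1: 12×4 + 6×0 + 9×2 + 9×1 + 13×0 + 7×3 + 9×3 = 123
Option 2: 12×1 + 6×1 + 9×3 + 9×2 + 13×4 + 7×1 + 9×0 = 122
Option 3: 12×3 + 6×4 + 9×4 + 9×0 + 13×1 + 7×4 + 9×4 = 173
Option 4: 12×2 + 6×3 + 9×1 + 9×3 + 13×2 + 7×2 + 9×2 = 136
Option 5: 12×0 + 6×2 + 9×0 + 9×4 + 13×3 + 7×0 + 9×1 = 96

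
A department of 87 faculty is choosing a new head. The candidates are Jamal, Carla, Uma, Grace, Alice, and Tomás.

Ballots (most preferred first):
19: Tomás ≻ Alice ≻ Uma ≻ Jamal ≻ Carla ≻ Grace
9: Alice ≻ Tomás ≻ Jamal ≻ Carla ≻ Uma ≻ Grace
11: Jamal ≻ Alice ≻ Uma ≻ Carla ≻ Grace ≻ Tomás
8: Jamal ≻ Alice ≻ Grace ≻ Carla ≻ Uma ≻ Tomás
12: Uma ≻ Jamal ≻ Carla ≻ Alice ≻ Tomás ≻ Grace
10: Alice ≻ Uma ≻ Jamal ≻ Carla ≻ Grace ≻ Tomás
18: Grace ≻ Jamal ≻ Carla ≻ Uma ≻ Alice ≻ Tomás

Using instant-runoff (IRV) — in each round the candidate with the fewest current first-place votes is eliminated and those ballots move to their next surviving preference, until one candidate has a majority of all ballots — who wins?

Round 1: Jamal 19, Carla 0, Uma 12, Grace 18, Alice 19, Tomás 19. Carla eliminated.
Round 2: Jamal 19, Uma 12, Grace 18, Alice 19, Tomás 19. Uma eliminated.
Round 3: Jamal 31, Grace 18, Alice 19, Tomás 19. Grace eliminated.
Round 4: Jamal 49, Alice 19, Tomás 19. Jamal has a majority (≥44).

Jamal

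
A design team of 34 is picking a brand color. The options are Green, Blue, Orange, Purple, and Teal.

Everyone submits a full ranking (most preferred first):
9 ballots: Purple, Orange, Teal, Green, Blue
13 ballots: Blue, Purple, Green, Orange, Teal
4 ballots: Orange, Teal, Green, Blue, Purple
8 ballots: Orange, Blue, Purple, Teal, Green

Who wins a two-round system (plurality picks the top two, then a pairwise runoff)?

Orange

Round 1 first-place votes: Green 0, Blue 13, Orange 12, Purple 9, Teal 0. Blue and Orange advance.
Runoff: Blue is ranked above Orange on 13 ballots, Orange above Blue on 21.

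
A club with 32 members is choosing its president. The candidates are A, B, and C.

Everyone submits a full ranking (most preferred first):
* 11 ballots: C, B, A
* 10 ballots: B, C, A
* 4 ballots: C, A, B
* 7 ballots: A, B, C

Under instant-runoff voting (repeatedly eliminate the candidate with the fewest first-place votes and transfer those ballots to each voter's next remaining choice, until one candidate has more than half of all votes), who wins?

B

Round 1: A 7, B 10, C 15. A eliminated.
Round 2: B 17, C 15. B has a majority (≥17).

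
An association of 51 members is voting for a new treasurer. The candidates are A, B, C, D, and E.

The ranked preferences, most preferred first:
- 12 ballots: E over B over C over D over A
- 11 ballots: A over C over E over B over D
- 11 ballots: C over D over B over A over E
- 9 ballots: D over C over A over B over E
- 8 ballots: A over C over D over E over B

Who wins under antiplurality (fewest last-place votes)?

Last-place votes: A 12, B 8, C 0, D 11, E 20.

C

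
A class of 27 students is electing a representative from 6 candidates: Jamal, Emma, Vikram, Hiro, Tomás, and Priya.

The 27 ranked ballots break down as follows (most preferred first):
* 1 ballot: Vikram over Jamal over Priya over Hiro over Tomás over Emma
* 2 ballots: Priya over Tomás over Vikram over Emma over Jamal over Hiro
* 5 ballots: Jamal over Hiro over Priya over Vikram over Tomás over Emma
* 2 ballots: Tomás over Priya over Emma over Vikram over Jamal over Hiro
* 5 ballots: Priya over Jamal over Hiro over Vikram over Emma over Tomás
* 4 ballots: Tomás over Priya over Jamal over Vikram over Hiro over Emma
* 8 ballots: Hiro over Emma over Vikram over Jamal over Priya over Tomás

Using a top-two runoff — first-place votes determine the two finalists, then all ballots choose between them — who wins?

Round 1 first-place votes: Jamal 5, Emma 0, Vikram 1, Hiro 8, Tomás 6, Priya 7. Hiro and Priya advance.
Runoff: Hiro is ranked above Priya on 13 ballots, Priya above Hiro on 14.

Priya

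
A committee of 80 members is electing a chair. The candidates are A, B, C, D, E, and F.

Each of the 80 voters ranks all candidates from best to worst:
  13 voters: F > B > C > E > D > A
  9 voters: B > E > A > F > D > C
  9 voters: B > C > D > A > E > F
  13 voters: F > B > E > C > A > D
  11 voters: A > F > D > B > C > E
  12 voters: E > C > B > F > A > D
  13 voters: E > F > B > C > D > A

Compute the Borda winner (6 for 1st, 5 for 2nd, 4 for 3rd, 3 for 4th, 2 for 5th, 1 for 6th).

B

A: 13×1 + 9×4 + 9×3 + 13×2 + 11×6 + 12×2 + 13×1 = 205
B: 13×5 + 9×6 + 9×6 + 13×5 + 11×3 + 12×4 + 13×4 = 371
C: 13×4 + 9×1 + 9×5 + 13×3 + 11×2 + 12×5 + 13×3 = 266
D: 13×2 + 9×2 + 9×4 + 13×1 + 11×4 + 12×1 + 13×2 = 175
E: 13×3 + 9×5 + 9×2 + 13×4 + 11×1 + 12×6 + 13×6 = 315
F: 13×6 + 9×3 + 9×1 + 13×6 + 11×5 + 12×3 + 13×5 = 348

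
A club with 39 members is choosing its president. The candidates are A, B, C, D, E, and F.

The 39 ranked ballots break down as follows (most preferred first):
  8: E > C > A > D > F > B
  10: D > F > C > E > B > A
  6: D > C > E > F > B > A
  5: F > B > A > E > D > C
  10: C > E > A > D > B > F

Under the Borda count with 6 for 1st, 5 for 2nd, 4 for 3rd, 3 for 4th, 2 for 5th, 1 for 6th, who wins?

C

A: 8×4 + 10×1 + 6×1 + 5×4 + 10×4 = 108
B: 8×1 + 10×2 + 6×2 + 5×5 + 10×2 = 85
C: 8×5 + 10×4 + 6×5 + 5×1 + 10×6 = 175
D: 8×3 + 10×6 + 6×6 + 5×2 + 10×3 = 160
E: 8×6 + 10×3 + 6×4 + 5×3 + 10×5 = 167
F: 8×2 + 10×5 + 6×3 + 5×6 + 10×1 = 124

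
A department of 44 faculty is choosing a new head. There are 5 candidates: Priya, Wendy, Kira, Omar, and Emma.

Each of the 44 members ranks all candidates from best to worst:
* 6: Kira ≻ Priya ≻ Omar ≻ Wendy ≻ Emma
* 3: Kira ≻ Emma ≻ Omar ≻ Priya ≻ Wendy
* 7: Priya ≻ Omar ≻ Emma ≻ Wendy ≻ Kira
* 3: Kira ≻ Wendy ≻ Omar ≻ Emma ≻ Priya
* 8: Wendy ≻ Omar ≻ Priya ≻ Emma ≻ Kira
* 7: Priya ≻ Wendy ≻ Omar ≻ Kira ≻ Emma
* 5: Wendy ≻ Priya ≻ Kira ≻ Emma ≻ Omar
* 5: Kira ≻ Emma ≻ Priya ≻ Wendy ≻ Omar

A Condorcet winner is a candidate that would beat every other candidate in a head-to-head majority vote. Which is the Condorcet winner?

Priya

Priya vs Wendy: 28–16
Priya vs Kira: 27–17
Priya vs Omar: 30–14
Priya vs Emma: 33–11
Priya beats every other candidate.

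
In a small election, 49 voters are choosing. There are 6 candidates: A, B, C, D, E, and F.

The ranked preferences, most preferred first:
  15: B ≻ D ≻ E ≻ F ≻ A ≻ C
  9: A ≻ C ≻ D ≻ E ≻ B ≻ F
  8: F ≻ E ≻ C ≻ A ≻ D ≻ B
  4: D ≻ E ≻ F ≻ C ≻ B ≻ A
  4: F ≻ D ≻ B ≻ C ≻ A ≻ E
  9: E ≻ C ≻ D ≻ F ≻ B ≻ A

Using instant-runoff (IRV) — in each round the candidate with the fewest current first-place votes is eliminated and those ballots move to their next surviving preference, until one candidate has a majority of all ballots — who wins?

Round 1: A 9, B 15, C 0, D 4, E 9, F 12. C eliminated.
Round 2: A 9, B 15, D 4, E 9, F 12. D eliminated.
Round 3: A 9, B 15, E 13, F 12. A eliminated.
Round 4: B 15, E 22, F 12. F eliminated.
Round 5: B 19, E 30. E has a majority (≥25).

E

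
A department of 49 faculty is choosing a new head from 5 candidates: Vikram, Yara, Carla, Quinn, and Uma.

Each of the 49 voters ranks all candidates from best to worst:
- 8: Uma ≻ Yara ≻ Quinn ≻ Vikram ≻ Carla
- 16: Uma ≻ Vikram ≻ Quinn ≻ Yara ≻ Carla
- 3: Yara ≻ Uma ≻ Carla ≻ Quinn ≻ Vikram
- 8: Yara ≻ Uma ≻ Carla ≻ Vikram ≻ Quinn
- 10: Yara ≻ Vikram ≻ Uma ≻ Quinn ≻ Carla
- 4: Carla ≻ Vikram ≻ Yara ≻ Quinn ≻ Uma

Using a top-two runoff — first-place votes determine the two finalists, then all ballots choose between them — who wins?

Yara

Round 1 first-place votes: Vikram 0, Yara 21, Carla 4, Quinn 0, Uma 24. Uma and Yara advance.
Runoff: Uma is ranked above Yara on 24 ballots, Yara above Uma on 25.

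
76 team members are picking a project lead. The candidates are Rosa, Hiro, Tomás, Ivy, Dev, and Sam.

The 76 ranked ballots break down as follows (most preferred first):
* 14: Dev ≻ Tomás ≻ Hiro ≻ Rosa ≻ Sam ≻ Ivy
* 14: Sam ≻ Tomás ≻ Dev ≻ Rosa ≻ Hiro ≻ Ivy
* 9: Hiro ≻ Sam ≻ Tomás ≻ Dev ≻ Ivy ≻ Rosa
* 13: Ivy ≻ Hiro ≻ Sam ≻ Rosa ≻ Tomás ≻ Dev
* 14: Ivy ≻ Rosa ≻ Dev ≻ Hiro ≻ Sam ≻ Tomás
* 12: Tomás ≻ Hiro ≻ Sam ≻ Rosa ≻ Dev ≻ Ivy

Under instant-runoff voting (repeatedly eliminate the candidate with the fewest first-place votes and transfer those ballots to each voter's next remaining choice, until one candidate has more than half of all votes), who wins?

Round 1: Rosa 0, Hiro 9, Tomás 12, Ivy 27, Dev 14, Sam 14. Rosa eliminated.
Round 2: Hiro 9, Tomás 12, Ivy 27, Dev 14, Sam 14. Hiro eliminated.
Round 3: Tomás 12, Ivy 27, Dev 14, Sam 23. Tomás eliminated.
Round 4: Ivy 27, Dev 14, Sam 35. Dev eliminated.
Round 5: Ivy 27, Sam 49. Sam has a majority (≥39).

Sam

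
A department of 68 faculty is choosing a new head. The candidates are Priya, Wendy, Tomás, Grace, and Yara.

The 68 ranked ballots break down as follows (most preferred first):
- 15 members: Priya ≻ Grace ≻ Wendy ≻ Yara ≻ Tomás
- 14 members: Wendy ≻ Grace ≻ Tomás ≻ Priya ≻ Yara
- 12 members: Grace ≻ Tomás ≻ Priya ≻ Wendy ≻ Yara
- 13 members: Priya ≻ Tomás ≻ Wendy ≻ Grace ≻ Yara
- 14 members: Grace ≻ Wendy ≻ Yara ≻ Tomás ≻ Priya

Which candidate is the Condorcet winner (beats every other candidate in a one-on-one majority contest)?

Grace

Grace vs Priya: 40–28
Grace vs Wendy: 41–27
Grace vs Tomás: 55–13
Grace vs Yara: 68–0
Grace beats every other candidate.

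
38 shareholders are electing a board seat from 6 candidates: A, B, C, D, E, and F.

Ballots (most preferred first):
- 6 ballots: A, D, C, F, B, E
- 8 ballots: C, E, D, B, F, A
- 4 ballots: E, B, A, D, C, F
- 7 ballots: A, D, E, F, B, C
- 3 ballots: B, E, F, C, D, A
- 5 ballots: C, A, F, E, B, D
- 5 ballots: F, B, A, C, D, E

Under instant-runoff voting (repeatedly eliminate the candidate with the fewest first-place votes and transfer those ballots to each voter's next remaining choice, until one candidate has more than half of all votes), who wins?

A

Round 1: A 13, B 3, C 13, D 0, E 4, F 5. D eliminated.
Round 2: A 13, B 3, C 13, E 4, F 5. B eliminated.
Round 3: A 13, C 13, E 7, F 5. F eliminated.
Round 4: A 18, C 13, E 7. E eliminated.
Round 5: A 22, C 16. A has a majority (≥20).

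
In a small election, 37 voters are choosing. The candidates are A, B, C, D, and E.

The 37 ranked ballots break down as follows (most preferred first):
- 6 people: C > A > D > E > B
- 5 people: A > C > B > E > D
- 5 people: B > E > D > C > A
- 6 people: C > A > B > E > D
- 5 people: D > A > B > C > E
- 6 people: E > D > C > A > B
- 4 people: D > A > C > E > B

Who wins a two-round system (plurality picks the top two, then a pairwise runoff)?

D

Round 1 first-place votes: A 5, B 5, C 12, D 9, E 6. C and D advance.
Runoff: C is ranked above D on 17 ballots, D above C on 20.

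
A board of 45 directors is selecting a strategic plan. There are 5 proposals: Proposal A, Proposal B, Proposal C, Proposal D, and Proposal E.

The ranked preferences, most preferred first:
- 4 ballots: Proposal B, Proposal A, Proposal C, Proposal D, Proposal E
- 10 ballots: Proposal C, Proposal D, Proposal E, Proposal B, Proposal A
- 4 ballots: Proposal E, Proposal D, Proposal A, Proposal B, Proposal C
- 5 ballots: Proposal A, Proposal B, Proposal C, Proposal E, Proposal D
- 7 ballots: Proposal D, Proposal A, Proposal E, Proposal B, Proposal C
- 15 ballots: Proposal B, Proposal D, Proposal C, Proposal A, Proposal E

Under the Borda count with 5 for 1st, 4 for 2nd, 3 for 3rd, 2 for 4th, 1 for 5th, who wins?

Proposal A: 4×4 + 10×1 + 4×3 + 5×5 + 7×4 + 15×2 = 121
Proposal B: 4×5 + 10×2 + 4×2 + 5×4 + 7×2 + 15×5 = 157
Proposal C: 4×3 + 10×5 + 4×1 + 5×3 + 7×1 + 15×3 = 133
Proposal D: 4×2 + 10×4 + 4×4 + 5×1 + 7×5 + 15×4 = 164
Proposal E: 4×1 + 10×3 + 4×5 + 5×2 + 7×3 + 15×1 = 100

Proposal D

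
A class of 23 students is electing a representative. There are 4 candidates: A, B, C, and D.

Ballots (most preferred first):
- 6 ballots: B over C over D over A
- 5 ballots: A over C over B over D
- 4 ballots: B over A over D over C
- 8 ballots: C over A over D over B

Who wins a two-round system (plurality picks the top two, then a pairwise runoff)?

C

Round 1 first-place votes: A 5, B 10, C 8, D 0. B and C advance.
Runoff: B is ranked above C on 10 ballots, C above B on 13.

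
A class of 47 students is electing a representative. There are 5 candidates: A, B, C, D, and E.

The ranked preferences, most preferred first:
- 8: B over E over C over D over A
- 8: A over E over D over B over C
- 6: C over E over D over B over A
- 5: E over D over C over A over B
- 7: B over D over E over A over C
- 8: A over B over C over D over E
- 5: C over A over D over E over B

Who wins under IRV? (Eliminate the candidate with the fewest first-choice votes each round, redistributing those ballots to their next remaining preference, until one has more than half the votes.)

C

Round 1: A 16, B 15, C 11, D 0, E 5. D eliminated.
Round 2: A 16, B 15, C 11, E 5. E eliminated.
Round 3: A 16, B 15, C 16. B eliminated.
Round 4: A 23, C 24. C has a majority (≥24).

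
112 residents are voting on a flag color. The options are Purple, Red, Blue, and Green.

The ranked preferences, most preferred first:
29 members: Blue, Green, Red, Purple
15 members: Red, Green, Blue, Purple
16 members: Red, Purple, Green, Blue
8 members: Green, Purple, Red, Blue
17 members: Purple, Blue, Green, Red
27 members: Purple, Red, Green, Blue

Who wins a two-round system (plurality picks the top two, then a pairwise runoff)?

Round 1 first-place votes: Purple 44, Red 31, Blue 29, Green 8. Purple and Red advance.
Runoff: Purple is ranked above Red on 52 ballots, Red above Purple on 60.

Red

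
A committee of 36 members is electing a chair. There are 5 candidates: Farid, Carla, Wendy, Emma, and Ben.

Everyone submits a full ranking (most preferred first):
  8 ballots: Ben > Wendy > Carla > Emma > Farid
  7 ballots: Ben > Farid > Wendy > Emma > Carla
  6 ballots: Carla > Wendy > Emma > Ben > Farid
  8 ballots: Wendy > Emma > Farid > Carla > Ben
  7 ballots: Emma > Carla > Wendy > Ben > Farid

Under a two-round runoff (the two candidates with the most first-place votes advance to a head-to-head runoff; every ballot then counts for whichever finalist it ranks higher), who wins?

Round 1 first-place votes: Farid 0, Carla 6, Wendy 8, Emma 7, Ben 15. Ben and Wendy advance.
Runoff: Ben is ranked above Wendy on 15 ballots, Wendy above Ben on 21.

Wendy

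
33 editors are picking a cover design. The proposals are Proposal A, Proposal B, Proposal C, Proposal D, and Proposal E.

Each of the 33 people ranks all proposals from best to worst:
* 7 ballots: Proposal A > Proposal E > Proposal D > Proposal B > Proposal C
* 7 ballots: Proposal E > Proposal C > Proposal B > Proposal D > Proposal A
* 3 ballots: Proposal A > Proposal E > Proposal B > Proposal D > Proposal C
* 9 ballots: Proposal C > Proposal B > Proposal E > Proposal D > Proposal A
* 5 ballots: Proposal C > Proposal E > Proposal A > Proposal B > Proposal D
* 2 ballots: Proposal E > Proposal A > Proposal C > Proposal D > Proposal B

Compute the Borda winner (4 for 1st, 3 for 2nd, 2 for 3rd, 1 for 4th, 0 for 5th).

Proposal A: 7×4 + 7×0 + 3×4 + 9×0 + 5×2 + 2×3 = 56
Proposal B: 7×1 + 7×2 + 3×2 + 9×3 + 5×1 + 2×0 = 59
Proposal C: 7×0 + 7×3 + 3×0 + 9×4 + 5×4 + 2×2 = 81
Proposal D: 7×2 + 7×1 + 3×1 + 9×1 + 5×0 + 2×1 = 35
Proposal E: 7×3 + 7×4 + 3×3 + 9×2 + 5×3 + 2×4 = 99

Proposal E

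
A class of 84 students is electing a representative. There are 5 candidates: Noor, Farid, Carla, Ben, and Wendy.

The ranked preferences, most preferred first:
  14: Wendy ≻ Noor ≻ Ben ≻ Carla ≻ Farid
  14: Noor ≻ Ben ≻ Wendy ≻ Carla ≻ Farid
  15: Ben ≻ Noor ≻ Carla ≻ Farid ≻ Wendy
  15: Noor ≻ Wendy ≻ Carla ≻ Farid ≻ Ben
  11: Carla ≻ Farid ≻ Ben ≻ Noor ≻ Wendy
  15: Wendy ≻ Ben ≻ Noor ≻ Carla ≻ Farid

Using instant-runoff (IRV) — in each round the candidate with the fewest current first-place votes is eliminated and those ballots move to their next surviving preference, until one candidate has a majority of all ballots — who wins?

Round 1: Noor 29, Farid 0, Carla 11, Ben 15, Wendy 29. Farid eliminated.
Round 2: Noor 29, Carla 11, Ben 15, Wendy 29. Carla eliminated.
Round 3: Noor 29, Ben 26, Wendy 29. Ben eliminated.
Round 4: Noor 55, Wendy 29. Noor has a majority (≥43).

Noor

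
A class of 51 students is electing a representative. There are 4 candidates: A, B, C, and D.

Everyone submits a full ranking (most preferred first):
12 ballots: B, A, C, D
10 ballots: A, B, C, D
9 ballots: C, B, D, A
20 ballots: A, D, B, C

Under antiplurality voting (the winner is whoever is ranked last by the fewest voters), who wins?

Last-place votes: A 9, B 0, C 20, D 22.

B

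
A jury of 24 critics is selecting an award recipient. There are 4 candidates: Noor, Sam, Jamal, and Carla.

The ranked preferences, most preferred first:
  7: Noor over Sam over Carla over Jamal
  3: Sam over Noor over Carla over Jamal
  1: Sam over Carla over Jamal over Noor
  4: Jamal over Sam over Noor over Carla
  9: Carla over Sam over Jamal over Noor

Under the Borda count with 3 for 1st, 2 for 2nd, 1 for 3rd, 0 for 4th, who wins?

Sam

Noor: 7×3 + 3×2 + 1×0 + 4×1 + 9×0 = 31
Sam: 7×2 + 3×3 + 1×3 + 4×2 + 9×2 = 52
Jamal: 7×0 + 3×0 + 1×1 + 4×3 + 9×1 = 22
Carla: 7×1 + 3×1 + 1×2 + 4×0 + 9×3 = 39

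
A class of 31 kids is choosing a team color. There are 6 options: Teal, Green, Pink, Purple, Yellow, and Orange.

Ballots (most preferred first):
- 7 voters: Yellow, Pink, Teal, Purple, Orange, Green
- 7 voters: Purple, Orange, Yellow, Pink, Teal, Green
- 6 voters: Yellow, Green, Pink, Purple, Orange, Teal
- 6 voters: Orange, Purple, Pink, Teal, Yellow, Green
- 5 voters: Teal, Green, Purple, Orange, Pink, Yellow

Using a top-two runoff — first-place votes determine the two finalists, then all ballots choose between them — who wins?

Purple

Round 1 first-place votes: Teal 5, Green 0, Pink 0, Purple 7, Yellow 13, Orange 6. Yellow and Purple advance.
Runoff: Yellow is ranked above Purple on 13 ballots, Purple above Yellow on 18.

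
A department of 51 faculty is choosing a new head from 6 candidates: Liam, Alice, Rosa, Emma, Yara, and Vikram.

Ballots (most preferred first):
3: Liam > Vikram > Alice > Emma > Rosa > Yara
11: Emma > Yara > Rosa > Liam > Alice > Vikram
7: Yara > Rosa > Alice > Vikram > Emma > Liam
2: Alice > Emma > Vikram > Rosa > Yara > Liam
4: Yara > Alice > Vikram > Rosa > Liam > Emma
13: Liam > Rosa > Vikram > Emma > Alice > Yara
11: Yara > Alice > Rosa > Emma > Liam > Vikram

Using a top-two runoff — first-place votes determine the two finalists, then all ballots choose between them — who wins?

Round 1 first-place votes: Liam 16, Alice 2, Rosa 0, Emma 11, Yara 22, Vikram 0. Yara and Liam advance.
Runoff: Yara is ranked above Liam on 35 ballots, Liam above Yara on 16.

Yara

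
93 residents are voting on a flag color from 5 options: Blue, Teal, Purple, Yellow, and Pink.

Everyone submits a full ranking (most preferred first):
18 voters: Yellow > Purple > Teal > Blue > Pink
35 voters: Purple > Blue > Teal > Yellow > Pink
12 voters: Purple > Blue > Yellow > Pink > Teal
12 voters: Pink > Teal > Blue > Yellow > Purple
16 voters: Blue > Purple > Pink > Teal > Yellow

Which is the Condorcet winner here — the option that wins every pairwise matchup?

Purple

Purple vs Blue: 65–28
Purple vs Teal: 81–12
Purple vs Yellow: 63–30
Purple vs Pink: 81–12
Purple beats every other option.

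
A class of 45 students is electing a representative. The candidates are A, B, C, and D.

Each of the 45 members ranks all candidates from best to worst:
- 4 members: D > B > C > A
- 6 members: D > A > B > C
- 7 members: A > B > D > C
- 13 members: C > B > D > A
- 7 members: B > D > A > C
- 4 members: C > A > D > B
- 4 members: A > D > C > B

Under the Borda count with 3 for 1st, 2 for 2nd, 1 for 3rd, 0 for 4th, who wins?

D

A: 4×0 + 6×2 + 7×3 + 13×0 + 7×1 + 4×2 + 4×3 = 60
B: 4×2 + 6×1 + 7×2 + 13×2 + 7×3 + 4×0 + 4×0 = 75
C: 4×1 + 6×0 + 7×0 + 13×3 + 7×0 + 4×3 + 4×1 = 59
D: 4×3 + 6×3 + 7×1 + 13×1 + 7×2 + 4×1 + 4×2 = 76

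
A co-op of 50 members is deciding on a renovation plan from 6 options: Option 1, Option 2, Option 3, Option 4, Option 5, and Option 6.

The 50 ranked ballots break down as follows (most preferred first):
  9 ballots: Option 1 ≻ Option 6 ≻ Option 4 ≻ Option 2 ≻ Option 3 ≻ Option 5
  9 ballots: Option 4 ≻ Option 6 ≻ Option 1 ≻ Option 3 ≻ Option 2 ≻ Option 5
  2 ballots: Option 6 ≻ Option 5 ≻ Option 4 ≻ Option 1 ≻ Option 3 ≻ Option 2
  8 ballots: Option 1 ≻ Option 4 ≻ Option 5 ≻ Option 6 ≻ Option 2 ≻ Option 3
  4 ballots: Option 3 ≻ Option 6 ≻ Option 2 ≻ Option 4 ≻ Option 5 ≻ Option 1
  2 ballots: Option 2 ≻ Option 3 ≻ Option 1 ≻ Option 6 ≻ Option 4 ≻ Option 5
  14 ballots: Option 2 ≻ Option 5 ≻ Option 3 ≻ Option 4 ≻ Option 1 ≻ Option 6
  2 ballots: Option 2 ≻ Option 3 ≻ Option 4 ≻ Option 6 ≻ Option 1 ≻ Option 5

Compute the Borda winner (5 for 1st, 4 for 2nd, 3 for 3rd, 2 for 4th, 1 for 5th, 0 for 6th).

Option 4

Option 1: 9×5 + 9×3 + 2×2 + 8×5 + 4×0 + 2×3 + 14×1 + 2×1 = 138
Option 2: 9×2 + 9×1 + 2×0 + 8×1 + 4×3 + 2×5 + 14×5 + 2×5 = 137
Option 3: 9×1 + 9×2 + 2×1 + 8×0 + 4×5 + 2×4 + 14×3 + 2×4 = 107
Option 4: 9×3 + 9×5 + 2×3 + 8×4 + 4×2 + 2×1 + 14×2 + 2×3 = 154
Option 5: 9×0 + 9×0 + 2×4 + 8×3 + 4×1 + 2×0 + 14×4 + 2×0 = 92
Option 6: 9×4 + 9×4 + 2×5 + 8×2 + 4×4 + 2×2 + 14×0 + 2×2 = 122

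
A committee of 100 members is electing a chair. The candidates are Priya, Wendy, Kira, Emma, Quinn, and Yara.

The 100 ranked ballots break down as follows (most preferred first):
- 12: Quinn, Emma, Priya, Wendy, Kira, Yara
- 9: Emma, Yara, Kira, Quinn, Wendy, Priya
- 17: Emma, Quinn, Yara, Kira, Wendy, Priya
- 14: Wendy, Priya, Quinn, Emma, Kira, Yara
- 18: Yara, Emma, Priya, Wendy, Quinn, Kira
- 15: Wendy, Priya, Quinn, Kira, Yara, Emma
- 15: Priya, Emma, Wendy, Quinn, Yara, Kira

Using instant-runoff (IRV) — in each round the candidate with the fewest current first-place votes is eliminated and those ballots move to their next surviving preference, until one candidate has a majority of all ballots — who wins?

Emma

Round 1: Priya 15, Wendy 29, Kira 0, Emma 26, Quinn 12, Yara 18. Kira eliminated.
Round 2: Priya 15, Wendy 29, Emma 26, Quinn 12, Yara 18. Quinn eliminated.
Round 3: Priya 15, Wendy 29, Emma 38, Yara 18. Priya eliminated.
Round 4: Wendy 29, Emma 53, Yara 18. Emma has a majority (≥51).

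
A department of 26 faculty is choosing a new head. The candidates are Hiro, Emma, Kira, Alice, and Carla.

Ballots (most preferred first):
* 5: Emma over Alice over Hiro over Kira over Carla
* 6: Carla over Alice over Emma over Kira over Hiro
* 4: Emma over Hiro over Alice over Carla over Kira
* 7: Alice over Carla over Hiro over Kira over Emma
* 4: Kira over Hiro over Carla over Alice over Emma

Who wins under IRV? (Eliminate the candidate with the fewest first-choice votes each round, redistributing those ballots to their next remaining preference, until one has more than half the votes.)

Round 1: Hiro 0, Emma 9, Kira 4, Alice 7, Carla 6. Hiro eliminated.
Round 2: Emma 9, Kira 4, Alice 7, Carla 6. Kira eliminated.
Round 3: Emma 9, Alice 7, Carla 10. Alice eliminated.
Round 4: Emma 9, Carla 17. Carla has a majority (≥14).

Carla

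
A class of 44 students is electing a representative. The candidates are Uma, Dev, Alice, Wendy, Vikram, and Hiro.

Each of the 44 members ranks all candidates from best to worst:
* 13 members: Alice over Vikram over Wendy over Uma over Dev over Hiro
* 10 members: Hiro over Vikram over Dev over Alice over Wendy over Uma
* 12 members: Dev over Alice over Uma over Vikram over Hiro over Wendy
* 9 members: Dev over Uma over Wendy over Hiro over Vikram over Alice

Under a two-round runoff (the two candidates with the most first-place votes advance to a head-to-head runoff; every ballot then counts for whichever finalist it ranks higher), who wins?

Dev

Round 1 first-place votes: Uma 0, Dev 21, Alice 13, Wendy 0, Vikram 0, Hiro 10. Dev and Alice advance.
Runoff: Dev is ranked above Alice on 31 ballots, Alice above Dev on 13.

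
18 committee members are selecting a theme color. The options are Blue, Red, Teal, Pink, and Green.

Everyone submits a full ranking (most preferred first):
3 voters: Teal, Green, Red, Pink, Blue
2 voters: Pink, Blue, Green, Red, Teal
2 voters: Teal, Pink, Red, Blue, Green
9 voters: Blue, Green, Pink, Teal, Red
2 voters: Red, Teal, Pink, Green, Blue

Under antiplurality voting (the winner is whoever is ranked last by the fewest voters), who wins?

Last-place votes: Blue 5, Red 9, Teal 2, Pink 0, Green 2.

Pink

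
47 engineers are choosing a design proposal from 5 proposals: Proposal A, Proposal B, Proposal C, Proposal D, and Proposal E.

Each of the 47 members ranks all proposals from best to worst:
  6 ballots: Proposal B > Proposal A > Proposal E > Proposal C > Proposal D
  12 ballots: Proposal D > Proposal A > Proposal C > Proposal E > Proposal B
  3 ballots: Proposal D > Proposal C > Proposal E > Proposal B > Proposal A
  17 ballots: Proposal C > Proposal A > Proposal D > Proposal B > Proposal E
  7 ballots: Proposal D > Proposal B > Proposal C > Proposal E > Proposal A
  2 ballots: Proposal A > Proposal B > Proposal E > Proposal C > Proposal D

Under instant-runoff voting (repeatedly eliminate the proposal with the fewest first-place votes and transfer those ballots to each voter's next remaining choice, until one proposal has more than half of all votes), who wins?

Round 1: Proposal A 2, Proposal B 6, Proposal C 17, Proposal D 22, Proposal E 0. Proposal E eliminated.
Round 2: Proposal A 2, Proposal B 6, Proposal C 17, Proposal D 22. Proposal A eliminated.
Round 3: Proposal B 8, Proposal C 17, Proposal D 22. Proposal B eliminated.
Round 4: Proposal C 25, Proposal D 22. Proposal C has a majority (≥24).

Proposal C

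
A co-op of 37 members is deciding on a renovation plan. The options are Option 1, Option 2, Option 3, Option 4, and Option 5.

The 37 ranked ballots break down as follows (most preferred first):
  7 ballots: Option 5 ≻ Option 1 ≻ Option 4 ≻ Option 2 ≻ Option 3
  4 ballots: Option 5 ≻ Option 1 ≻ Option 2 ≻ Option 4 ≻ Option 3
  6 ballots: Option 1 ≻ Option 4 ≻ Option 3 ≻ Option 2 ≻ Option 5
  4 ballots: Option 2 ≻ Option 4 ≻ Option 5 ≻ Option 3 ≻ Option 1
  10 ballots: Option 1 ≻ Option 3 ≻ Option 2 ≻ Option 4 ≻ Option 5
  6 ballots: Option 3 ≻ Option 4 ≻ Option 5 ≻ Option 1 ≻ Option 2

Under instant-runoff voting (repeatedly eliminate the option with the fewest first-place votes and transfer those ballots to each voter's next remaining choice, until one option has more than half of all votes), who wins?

Option 5

Round 1: Option 1 16, Option 2 4, Option 3 6, Option 4 0, Option 5 11. Option 4 eliminated.
Round 2: Option 1 16, Option 2 4, Option 3 6, Option 5 11. Option 2 eliminated.
Round 3: Option 1 16, Option 3 6, Option 5 15. Option 3 eliminated.
Round 4: Option 1 16, Option 5 21. Option 5 has a majority (≥19).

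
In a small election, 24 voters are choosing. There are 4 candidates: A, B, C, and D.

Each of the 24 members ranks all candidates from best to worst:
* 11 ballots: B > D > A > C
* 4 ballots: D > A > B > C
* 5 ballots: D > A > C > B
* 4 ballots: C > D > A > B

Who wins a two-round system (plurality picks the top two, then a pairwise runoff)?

D

Round 1 first-place votes: A 0, B 11, C 4, D 9. B and D advance.
Runoff: B is ranked above D on 11 ballots, D above B on 13.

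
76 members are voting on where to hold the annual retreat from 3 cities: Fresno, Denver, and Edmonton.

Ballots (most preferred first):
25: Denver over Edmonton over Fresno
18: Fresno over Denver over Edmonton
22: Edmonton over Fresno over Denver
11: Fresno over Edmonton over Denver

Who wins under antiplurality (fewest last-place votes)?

Last-place votes: Fresno 25, Denver 33, Edmonton 18.

Edmonton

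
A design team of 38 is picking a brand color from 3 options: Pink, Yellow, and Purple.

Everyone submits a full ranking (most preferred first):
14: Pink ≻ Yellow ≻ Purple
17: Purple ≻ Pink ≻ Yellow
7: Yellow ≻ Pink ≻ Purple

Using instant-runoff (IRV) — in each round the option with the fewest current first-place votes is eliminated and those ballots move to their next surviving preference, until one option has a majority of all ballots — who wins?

Round 1: Pink 14, Yellow 7, Purple 17. Yellow eliminated.
Round 2: Pink 21, Purple 17. Pink has a majority (≥20).

Pink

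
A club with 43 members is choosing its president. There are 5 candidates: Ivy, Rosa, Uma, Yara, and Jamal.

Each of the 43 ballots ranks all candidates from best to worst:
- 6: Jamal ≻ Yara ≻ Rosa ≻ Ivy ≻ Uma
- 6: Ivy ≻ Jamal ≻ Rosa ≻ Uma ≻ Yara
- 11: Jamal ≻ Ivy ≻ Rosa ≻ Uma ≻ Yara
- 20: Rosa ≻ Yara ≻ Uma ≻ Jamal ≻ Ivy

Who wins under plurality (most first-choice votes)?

First-place votes: Ivy 6, Rosa 20, Uma 0, Yara 0, Jamal 17.

Rosa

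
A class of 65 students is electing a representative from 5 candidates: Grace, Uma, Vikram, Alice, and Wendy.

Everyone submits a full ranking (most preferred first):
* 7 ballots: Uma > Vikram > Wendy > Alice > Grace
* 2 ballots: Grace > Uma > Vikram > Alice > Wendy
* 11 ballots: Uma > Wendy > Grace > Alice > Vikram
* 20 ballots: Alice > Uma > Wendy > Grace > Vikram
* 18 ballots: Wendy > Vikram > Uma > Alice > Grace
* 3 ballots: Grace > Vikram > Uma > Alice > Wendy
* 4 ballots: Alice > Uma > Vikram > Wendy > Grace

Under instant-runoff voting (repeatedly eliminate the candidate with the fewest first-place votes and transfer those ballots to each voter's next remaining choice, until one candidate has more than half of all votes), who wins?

Round 1: Grace 5, Uma 18, Vikram 0, Alice 24, Wendy 18. Vikram eliminated.
Round 2: Grace 5, Uma 18, Alice 24, Wendy 18. Grace eliminated.
Round 3: Uma 23, Alice 24, Wendy 18. Wendy eliminated.
Round 4: Uma 41, Alice 24. Uma has a majority (≥33).

Uma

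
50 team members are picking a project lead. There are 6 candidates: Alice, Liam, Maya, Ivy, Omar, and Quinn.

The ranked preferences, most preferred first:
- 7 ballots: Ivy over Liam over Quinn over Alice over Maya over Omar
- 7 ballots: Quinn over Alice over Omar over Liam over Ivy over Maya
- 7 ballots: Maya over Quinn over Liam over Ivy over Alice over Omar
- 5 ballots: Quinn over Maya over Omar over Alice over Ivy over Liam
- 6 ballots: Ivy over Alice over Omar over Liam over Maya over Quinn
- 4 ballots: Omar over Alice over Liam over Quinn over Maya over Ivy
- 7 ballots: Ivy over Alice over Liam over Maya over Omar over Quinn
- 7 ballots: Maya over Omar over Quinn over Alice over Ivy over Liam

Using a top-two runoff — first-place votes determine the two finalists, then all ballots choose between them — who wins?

Ivy

Round 1 first-place votes: Alice 0, Liam 0, Maya 14, Ivy 20, Omar 4, Quinn 12. Ivy and Maya advance.
Runoff: Ivy is ranked above Maya on 27 ballots, Maya above Ivy on 23.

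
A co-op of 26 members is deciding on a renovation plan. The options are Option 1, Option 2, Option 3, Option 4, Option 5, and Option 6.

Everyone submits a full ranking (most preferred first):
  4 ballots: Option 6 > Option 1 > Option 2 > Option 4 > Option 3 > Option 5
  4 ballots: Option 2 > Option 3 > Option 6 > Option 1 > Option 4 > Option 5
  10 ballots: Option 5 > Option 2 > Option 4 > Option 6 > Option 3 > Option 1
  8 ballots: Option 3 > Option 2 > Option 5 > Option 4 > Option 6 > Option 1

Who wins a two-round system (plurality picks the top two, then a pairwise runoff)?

Option 3

Round 1 first-place votes: Option 1 0, Option 2 4, Option 3 8, Option 4 0, Option 5 10, Option 6 4. Option 5 and Option 3 advance.
Runoff: Option 5 is ranked above Option 3 on 10 ballots, Option 3 above Option 5 on 16.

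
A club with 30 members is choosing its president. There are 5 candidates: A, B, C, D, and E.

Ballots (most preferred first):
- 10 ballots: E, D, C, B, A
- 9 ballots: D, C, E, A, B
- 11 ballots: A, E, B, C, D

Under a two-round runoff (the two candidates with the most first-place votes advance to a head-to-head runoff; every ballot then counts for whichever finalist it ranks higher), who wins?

Round 1 first-place votes: A 11, B 0, C 0, D 9, E 10. A and E advance.
Runoff: A is ranked above E on 11 ballots, E above A on 19.

E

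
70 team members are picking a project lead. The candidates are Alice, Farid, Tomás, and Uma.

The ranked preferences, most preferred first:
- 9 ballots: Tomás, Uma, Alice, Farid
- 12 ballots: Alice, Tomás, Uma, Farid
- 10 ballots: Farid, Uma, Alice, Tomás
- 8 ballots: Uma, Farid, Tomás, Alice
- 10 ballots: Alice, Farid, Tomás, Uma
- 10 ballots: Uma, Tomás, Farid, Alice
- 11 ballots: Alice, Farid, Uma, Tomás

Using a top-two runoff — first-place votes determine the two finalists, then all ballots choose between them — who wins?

Uma

Round 1 first-place votes: Alice 33, Farid 10, Tomás 9, Uma 18. Alice and Uma advance.
Runoff: Alice is ranked above Uma on 33 ballots, Uma above Alice on 37.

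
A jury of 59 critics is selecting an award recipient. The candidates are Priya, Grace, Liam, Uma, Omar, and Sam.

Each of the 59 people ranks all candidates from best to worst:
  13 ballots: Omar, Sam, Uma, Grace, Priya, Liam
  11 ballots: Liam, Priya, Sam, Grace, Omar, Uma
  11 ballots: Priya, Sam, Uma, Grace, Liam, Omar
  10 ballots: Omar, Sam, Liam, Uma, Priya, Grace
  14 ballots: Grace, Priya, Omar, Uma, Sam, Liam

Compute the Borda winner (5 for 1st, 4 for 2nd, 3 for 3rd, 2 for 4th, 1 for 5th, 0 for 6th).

Priya: 13×1 + 11×4 + 11×5 + 10×1 + 14×4 = 178
Grace: 13×2 + 11×2 + 11×2 + 10×0 + 14×5 = 140
Liam: 13×0 + 11×5 + 11×1 + 10×3 + 14×0 = 96
Uma: 13×3 + 11×0 + 11×3 + 10×2 + 14×2 = 120
Omar: 13×5 + 11×1 + 11×0 + 10×5 + 14×3 = 168
Sam: 13×4 + 11×3 + 11×4 + 10×4 + 14×1 = 183

Sam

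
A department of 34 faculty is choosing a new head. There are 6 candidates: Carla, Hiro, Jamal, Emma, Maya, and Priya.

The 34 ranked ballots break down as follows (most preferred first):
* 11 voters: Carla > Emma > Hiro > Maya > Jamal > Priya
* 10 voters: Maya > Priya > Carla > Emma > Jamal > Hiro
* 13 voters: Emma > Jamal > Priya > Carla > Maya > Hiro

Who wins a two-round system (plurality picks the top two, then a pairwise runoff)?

Round 1 first-place votes: Carla 11, Hiro 0, Jamal 0, Emma 13, Maya 10, Priya 0. Emma and Carla advance.
Runoff: Emma is ranked above Carla on 13 ballots, Carla above Emma on 21.

Carla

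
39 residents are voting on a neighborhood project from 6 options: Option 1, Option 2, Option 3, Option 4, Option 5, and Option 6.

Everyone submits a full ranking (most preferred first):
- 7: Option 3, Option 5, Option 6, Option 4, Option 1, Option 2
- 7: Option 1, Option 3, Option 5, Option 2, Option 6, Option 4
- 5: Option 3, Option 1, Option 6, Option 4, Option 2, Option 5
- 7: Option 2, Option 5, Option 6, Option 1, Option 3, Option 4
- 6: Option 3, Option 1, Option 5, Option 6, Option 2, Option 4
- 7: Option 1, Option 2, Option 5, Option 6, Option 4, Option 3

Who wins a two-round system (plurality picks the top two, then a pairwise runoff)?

Option 1

Round 1 first-place votes: Option 1 14, Option 2 7, Option 3 18, Option 4 0, Option 5 0, Option 6 0. Option 3 and Option 1 advance.
Runoff: Option 3 is ranked above Option 1 on 18 ballots, Option 1 above Option 3 on 21.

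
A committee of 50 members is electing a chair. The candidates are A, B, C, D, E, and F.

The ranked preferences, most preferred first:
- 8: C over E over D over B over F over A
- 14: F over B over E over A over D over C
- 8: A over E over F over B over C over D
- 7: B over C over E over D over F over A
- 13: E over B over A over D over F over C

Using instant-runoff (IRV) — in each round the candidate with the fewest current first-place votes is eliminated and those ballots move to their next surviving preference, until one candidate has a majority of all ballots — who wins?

E

Round 1: A 8, B 7, C 8, D 0, E 13, F 14. D eliminated.
Round 2: A 8, B 7, C 8, E 13, F 14. B eliminated.
Round 3: A 8, C 15, E 13, F 14. A eliminated.
Round 4: C 15, E 21, F 14. F eliminated.
Round 5: C 15, E 35. E has a majority (≥26).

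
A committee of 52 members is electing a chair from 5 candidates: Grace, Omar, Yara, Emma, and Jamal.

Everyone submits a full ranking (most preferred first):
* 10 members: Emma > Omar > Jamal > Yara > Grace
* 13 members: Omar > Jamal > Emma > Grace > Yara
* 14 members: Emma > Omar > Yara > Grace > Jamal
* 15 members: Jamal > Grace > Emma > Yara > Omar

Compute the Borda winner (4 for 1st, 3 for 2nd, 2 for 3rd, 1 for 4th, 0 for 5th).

Emma

Grace: 10×0 + 13×1 + 14×1 + 15×3 = 72
Omar: 10×3 + 13×4 + 14×3 + 15×0 = 124
Yara: 10×1 + 13×0 + 14×2 + 15×1 = 53
Emma: 10×4 + 13×2 + 14×4 + 15×2 = 152
Jamal: 10×2 + 13×3 + 14×0 + 15×4 = 119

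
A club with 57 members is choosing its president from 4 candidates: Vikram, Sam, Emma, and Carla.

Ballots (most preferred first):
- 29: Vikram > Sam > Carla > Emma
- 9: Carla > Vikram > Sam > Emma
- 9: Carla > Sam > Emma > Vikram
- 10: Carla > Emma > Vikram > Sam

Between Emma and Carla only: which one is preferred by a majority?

Emma is ranked above Carla on 0 ballots; Carla above Emma on 57.

Carla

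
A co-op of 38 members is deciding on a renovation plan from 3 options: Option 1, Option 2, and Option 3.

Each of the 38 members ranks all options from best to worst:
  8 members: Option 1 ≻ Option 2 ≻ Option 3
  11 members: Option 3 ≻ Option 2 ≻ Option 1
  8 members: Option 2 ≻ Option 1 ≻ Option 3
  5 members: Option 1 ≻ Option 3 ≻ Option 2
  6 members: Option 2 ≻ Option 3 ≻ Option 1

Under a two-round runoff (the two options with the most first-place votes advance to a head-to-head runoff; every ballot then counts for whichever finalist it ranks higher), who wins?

Round 1 first-place votes: Option 1 13, Option 2 14, Option 3 11. Option 2 and Option 1 advance.
Runoff: Option 2 is ranked above Option 1 on 25 ballots, Option 1 above Option 2 on 13.

Option 2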